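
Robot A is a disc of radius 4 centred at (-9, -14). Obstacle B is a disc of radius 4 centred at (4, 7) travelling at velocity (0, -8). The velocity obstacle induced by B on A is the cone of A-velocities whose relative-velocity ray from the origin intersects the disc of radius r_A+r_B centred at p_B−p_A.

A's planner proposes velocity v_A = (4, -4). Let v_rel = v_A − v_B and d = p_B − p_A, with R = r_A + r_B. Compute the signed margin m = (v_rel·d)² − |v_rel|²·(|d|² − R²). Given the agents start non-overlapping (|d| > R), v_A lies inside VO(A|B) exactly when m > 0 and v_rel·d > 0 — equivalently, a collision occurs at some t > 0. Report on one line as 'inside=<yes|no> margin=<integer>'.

d = (13, 21),  |d|² = 610;  R = 4+4 = 8,  c = 610−8² = 546
v_rel = (4, 4),  |v_rel|² = 32;  v_rel·d = (4)·(13) + (4)·(21) = 136
32·t² − 272·t + 546 = 0  ⇒  m = 136² − 32·546 = 1024
m = 1024 > 0,  v_rel·d = 136 > 0  ⇒  inside

inside=yes margin=1024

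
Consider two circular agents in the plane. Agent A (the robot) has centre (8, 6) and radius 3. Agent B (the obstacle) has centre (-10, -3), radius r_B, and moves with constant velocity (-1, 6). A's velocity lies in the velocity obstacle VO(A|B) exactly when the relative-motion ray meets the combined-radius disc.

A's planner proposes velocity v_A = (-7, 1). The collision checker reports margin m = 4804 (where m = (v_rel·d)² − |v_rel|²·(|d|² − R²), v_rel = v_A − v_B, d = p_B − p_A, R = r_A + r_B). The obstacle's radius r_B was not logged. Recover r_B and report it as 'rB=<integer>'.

m = 4804
d = (-18, -9);  v_rel = (-6, -5),  |v_rel|² = 61
v_rel×d = (-6)·(-9) − (-5)·(-18) = -36
since m = R²·61 − (-36)²:  R² = (1296 + 4804) / 61 = 100
R = √100 = 10  ⇒  r_B = 10 − 3 = 7

rB=7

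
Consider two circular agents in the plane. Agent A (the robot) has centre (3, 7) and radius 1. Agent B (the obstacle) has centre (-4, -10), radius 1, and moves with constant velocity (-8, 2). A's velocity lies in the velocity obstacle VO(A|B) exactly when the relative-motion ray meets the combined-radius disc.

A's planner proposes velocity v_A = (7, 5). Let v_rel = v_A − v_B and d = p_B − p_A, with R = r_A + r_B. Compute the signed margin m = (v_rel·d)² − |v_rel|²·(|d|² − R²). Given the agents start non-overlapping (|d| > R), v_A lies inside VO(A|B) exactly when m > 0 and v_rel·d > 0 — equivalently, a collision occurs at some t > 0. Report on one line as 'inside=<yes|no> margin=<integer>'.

d = (-7, -17),  |d|² = 338;  R = 1+1 = 2,  c = 338−2² = 334
v_rel = (15, 3),  |v_rel|² = 234;  v_rel·d = (15)·(-7) + (3)·(-17) = -156
234·t² + 312·t + 334 = 0  ⇒  m = (-156)² − 234·334 = -53820
m = -53820 < 0,  v_rel·d = -156 < 0  ⇒  outside

inside=no margin=-53820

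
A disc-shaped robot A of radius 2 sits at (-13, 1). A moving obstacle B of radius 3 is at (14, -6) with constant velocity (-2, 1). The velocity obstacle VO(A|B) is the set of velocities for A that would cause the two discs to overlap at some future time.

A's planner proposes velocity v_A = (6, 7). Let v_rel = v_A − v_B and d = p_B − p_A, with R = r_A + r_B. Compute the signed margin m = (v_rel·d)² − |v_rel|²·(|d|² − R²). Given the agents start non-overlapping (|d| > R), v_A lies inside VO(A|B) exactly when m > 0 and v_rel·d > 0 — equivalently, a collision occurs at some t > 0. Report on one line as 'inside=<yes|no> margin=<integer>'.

d = (27, -7),  |d|² = 778;  R = 2+3 = 5,  c = 778−5² = 753
v_rel = (8, 6),  |v_rel|² = 100;  v_rel·d = (8)·(27) + (6)·(-7) = 174
100·t² − 348·t + 753 = 0  ⇒  m = 174² − 100·753 = -45024
m = -45024 < 0,  v_rel·d = 174 > 0  ⇒  outside

inside=no margin=-45024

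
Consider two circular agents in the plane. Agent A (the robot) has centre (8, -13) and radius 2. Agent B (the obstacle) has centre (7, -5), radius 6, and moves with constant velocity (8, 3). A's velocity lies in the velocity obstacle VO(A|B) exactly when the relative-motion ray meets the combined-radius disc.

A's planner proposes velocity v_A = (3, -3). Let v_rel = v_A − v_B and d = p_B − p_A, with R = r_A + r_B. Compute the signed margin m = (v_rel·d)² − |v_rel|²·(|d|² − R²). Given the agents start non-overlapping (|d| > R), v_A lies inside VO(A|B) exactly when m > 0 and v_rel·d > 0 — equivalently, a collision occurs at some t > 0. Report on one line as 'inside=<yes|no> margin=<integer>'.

d = (-1, 8),  |d|² = 65;  R = 2+6 = 8,  c = 65−8² = 1
v_rel = (-5, -6),  |v_rel|² = 61;  v_rel·d = (-5)·(-1) + (-6)·(8) = -43
61·t² + 86·t + 1 = 0  ⇒  m = (-43)² − 61·1 = 1788
m = 1788 > 0,  v_rel·d = -43 < 0  ⇒  outside

inside=no margin=1788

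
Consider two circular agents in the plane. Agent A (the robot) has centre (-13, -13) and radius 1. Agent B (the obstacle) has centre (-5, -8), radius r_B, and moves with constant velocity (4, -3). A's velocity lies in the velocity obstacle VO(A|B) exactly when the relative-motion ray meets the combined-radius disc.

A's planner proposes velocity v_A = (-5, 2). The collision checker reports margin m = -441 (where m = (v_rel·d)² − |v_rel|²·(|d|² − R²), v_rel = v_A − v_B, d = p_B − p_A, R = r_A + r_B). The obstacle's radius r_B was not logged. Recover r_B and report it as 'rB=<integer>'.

m = -441
d = (8, 5);  v_rel = (-9, 5),  |v_rel|² = 106
v_rel×d = (-9)·(5) − (5)·(8) = -85
since m = R²·106 − (-85)²:  R² = (7225 + -441) / 106 = 64
R = √64 = 8  ⇒  r_B = 8 − 1 = 7

rB=7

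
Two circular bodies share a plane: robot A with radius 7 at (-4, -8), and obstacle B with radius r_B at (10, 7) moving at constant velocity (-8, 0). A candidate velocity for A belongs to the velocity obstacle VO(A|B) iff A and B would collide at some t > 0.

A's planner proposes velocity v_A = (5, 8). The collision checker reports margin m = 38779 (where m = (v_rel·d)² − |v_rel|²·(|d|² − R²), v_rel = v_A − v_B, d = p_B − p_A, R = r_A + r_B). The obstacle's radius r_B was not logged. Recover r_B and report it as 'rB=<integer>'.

m = 38779
d = (14, 15);  v_rel = (13, 8),  |v_rel|² = 233
v_rel×d = (13)·(15) − (8)·(14) = 83
since m = R²·233 − 83²:  R² = (6889 + 38779) / 233 = 196
R = √196 = 14  ⇒  r_B = 14 − 7 = 7

rB=7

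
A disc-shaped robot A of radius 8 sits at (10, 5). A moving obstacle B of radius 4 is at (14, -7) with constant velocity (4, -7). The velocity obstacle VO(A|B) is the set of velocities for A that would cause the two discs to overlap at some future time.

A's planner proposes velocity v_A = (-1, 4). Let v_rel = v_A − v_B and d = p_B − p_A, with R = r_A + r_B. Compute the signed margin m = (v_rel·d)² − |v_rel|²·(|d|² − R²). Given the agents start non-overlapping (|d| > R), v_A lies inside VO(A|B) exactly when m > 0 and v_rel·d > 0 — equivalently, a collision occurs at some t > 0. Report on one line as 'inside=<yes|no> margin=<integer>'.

d = (4, -12),  |d|² = 160;  R = 8+4 = 12,  c = 160−12² = 16
v_rel = (-5, 11),  |v_rel|² = 146;  v_rel·d = (-5)·(4) + (11)·(-12) = -152
146·t² + 304·t + 16 = 0  ⇒  m = (-152)² − 146·16 = 20768
m = 20768 > 0,  v_rel·d = -152 < 0  ⇒  outside

inside=no margin=20768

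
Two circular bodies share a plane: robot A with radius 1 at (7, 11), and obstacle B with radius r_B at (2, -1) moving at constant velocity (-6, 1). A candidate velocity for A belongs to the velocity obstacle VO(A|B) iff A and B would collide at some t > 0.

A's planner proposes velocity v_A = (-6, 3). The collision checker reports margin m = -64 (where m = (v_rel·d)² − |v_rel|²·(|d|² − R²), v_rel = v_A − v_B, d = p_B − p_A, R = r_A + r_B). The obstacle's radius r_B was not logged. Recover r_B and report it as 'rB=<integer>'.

m = -64
d = (-5, -12);  v_rel = (0, 2),  |v_rel|² = 4
v_rel×d = (0)·(-12) − (2)·(-5) = 10
since m = R²·4 − 10²:  R² = (100 + -64) / 4 = 9
R = √9 = 3  ⇒  r_B = 3 − 1 = 2

rB=2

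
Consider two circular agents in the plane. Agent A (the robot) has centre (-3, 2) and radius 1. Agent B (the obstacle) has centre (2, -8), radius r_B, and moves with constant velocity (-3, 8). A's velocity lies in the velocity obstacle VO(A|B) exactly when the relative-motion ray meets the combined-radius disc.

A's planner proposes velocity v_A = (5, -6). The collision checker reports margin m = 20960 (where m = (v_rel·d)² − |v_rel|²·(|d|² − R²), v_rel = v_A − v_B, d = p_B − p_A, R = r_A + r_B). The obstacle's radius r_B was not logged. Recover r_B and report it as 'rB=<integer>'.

m = 20960
d = (5, -10);  v_rel = (8, -14),  |v_rel|² = 260
v_rel×d = (8)·(-10) − (-14)·(5) = -10
since m = R²·260 − (-10)²:  R² = (100 + 20960) / 260 = 81
R = √81 = 9  ⇒  r_B = 9 − 1 = 8

rB=8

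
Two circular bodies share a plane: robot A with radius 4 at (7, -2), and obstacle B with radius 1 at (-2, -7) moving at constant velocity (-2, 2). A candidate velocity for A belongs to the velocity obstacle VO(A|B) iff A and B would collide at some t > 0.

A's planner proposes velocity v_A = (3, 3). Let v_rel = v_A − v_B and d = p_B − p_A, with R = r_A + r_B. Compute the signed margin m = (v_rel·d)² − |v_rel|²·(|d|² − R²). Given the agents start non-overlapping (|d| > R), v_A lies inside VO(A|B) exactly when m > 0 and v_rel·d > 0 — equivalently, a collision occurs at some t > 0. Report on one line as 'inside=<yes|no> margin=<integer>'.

d = (-9, -5),  |d|² = 106;  R = 4+1 = 5,  c = 106−5² = 81
v_rel = (5, 1),  |v_rel|² = 26;  v_rel·d = (5)·(-9) + (1)·(-5) = -50
26·t² + 100·t + 81 = 0  ⇒  m = (-50)² − 26·81 = 394
m = 394 > 0,  v_rel·d = -50 < 0  ⇒  outside

inside=no margin=394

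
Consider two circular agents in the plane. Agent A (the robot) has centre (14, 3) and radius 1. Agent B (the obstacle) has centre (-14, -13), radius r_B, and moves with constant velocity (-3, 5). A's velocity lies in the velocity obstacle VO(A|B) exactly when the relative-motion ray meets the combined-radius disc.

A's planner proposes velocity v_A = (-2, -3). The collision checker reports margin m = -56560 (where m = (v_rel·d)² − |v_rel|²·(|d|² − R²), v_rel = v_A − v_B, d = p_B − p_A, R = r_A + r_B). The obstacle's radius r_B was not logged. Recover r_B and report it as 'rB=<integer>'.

m = -56560
d = (-28, -16);  v_rel = (1, -8),  |v_rel|² = 65
v_rel×d = (1)·(-16) − (-8)·(-28) = -240
since m = R²·65 − (-240)²:  R² = (57600 + -56560) / 65 = 16
R = √16 = 4  ⇒  r_B = 4 − 1 = 3

rB=3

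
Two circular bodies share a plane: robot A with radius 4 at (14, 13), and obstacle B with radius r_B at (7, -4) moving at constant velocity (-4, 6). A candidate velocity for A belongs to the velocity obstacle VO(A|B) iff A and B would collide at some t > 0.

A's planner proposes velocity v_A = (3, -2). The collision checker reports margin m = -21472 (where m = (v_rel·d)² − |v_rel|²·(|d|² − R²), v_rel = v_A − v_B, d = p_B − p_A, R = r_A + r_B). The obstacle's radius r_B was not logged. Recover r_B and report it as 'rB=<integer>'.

m = -21472
d = (-7, -17);  v_rel = (7, -8),  |v_rel|² = 113
v_rel×d = (7)·(-17) − (-8)·(-7) = -175
since m = R²·113 − (-175)²:  R² = (30625 + -21472) / 113 = 81
R = √81 = 9  ⇒  r_B = 9 − 4 = 5

rB=5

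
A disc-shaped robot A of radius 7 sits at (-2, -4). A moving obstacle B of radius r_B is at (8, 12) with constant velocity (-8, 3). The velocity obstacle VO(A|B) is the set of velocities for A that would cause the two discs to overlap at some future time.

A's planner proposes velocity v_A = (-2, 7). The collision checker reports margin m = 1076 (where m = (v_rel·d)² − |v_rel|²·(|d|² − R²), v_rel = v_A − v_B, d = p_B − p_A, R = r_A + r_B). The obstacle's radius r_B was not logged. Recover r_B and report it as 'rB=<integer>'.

m = 1076
d = (10, 16);  v_rel = (6, 4),  |v_rel|² = 52
v_rel×d = (6)·(16) − (4)·(10) = 56
since m = R²·52 − 56²:  R² = (3136 + 1076) / 52 = 81
R = √81 = 9  ⇒  r_B = 9 − 7 = 2

rB=2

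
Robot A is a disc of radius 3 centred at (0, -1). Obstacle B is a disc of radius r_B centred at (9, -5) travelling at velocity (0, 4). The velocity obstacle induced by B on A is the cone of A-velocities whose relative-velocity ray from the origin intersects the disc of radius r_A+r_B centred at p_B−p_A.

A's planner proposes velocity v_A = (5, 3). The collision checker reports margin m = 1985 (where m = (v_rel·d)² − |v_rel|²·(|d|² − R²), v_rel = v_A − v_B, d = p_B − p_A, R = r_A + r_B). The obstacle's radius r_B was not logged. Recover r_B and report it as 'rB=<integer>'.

m = 1985
d = (9, -4);  v_rel = (5, -1),  |v_rel|² = 26
v_rel×d = (5)·(-4) − (-1)·(9) = -11
since m = R²·26 − (-11)²:  R² = (121 + 1985) / 26 = 81
R = √81 = 9  ⇒  r_B = 9 − 3 = 6

rB=6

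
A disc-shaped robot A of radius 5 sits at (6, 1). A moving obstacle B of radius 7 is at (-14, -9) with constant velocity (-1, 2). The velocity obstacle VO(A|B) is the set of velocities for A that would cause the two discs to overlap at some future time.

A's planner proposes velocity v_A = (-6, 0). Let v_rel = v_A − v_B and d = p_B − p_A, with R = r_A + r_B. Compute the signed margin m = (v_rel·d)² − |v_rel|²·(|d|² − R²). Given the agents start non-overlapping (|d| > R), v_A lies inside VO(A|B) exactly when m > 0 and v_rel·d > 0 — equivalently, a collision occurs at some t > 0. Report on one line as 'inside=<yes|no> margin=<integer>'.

d = (-20, -10),  |d|² = 500;  R = 5+7 = 12,  c = 500−12² = 356
v_rel = (-5, -2),  |v_rel|² = 29;  v_rel·d = (-5)·(-20) + (-2)·(-10) = 120
29·t² − 240·t + 356 = 0  ⇒  m = 120² − 29·356 = 4076
m = 4076 > 0,  v_rel·d = 120 > 0  ⇒  inside

inside=yes margin=4076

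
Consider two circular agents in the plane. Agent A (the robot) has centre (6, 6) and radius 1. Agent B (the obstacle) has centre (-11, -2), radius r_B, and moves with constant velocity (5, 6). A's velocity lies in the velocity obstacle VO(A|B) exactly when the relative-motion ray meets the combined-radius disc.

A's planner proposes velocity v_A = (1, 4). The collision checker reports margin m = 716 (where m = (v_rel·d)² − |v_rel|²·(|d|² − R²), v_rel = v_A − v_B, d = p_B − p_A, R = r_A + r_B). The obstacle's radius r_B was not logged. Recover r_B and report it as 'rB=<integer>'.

m = 716
d = (-17, -8);  v_rel = (-4, -2),  |v_rel|² = 20
v_rel×d = (-4)·(-8) − (-2)·(-17) = -2
since m = R²·20 − (-2)²:  R² = (4 + 716) / 20 = 36
R = √36 = 6  ⇒  r_B = 6 − 1 = 5

rB=5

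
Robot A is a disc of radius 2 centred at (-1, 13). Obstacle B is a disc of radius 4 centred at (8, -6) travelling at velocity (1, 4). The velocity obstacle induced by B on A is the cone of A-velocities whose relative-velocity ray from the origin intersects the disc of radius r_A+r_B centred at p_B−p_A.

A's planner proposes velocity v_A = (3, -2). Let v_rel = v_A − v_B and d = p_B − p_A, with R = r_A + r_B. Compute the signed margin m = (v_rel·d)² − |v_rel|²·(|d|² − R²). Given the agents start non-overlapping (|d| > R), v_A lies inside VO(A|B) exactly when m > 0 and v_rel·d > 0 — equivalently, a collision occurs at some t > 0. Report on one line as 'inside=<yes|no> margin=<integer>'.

d = (9, -19),  |d|² = 442;  R = 2+4 = 6,  c = 442−6² = 406
v_rel = (2, -6),  |v_rel|² = 40;  v_rel·d = (2)·(9) + (-6)·(-19) = 132
40·t² − 264·t + 406 = 0  ⇒  m = 132² − 40·406 = 1184
m = 1184 > 0,  v_rel·d = 132 > 0  ⇒  inside

inside=yes margin=1184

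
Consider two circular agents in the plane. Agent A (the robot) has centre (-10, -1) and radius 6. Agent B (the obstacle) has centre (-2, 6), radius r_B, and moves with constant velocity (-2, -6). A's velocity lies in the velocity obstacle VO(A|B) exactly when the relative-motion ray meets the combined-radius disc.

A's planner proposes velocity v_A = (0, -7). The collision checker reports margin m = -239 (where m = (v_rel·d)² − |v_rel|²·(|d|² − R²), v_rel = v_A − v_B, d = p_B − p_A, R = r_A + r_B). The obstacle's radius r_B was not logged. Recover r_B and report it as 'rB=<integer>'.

m = -239
d = (8, 7);  v_rel = (2, -1),  |v_rel|² = 5
v_rel×d = (2)·(7) − (-1)·(8) = 22
since m = R²·5 − 22²:  R² = (484 + -239) / 5 = 49
R = √49 = 7  ⇒  r_B = 7 − 6 = 1

rB=1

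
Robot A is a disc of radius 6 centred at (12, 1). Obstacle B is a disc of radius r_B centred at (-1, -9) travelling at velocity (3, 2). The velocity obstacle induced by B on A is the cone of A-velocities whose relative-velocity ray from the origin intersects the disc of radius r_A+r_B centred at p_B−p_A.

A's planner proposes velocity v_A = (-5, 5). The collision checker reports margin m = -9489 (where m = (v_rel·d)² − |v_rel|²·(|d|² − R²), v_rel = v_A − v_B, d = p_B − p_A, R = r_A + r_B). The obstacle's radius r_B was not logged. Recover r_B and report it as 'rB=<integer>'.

m = -9489
d = (-13, -10);  v_rel = (-8, 3),  |v_rel|² = 73
v_rel×d = (-8)·(-10) − (3)·(-13) = 119
since m = R²·73 − 119²:  R² = (14161 + -9489) / 73 = 64
R = √64 = 8  ⇒  r_B = 8 − 6 = 2

rB=2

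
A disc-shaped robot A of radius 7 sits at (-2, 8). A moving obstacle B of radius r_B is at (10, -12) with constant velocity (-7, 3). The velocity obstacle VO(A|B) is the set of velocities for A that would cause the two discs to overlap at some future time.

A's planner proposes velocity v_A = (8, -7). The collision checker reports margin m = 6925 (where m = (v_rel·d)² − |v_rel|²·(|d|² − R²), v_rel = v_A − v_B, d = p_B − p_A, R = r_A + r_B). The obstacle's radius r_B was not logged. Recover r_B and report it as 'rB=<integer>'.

m = 6925
d = (12, -20);  v_rel = (15, -10),  |v_rel|² = 325
v_rel×d = (15)·(-20) − (-10)·(12) = -180
since m = R²·325 − (-180)²:  R² = (32400 + 6925) / 325 = 121
R = √121 = 11  ⇒  r_B = 11 − 7 = 4

rB=4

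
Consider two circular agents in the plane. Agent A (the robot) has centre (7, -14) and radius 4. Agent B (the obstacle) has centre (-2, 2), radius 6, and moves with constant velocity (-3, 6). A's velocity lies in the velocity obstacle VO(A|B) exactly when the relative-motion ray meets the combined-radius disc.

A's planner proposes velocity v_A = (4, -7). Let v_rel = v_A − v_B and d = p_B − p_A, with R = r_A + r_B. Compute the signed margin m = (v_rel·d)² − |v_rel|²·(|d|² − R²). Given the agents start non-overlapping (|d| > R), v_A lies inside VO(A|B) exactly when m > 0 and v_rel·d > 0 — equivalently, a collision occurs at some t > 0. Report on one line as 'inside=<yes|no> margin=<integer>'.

d = (-9, 16),  |d|² = 337;  R = 4+6 = 10,  c = 337−10² = 237
v_rel = (7, -13),  |v_rel|² = 218;  v_rel·d = (7)·(-9) + (-13)·(16) = -271
218·t² + 542·t + 237 = 0  ⇒  m = (-271)² − 218·237 = 21775
m = 21775 > 0,  v_rel·d = -271 < 0  ⇒  outside

inside=no margin=21775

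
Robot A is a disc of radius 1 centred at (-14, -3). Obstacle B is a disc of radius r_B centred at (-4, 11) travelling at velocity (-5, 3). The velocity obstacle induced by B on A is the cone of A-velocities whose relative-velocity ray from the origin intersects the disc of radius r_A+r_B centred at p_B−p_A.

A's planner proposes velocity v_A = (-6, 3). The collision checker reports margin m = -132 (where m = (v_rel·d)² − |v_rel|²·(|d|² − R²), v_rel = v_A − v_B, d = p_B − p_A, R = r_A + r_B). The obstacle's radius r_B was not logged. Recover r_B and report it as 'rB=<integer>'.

m = -132
d = (10, 14);  v_rel = (-1, 0),  |v_rel|² = 1
v_rel×d = (-1)·(14) − (0)·(10) = -14
since m = R²·1 − (-14)²:  R² = (196 + -132) / 1 = 64
R = √64 = 8  ⇒  r_B = 8 − 1 = 7

rB=7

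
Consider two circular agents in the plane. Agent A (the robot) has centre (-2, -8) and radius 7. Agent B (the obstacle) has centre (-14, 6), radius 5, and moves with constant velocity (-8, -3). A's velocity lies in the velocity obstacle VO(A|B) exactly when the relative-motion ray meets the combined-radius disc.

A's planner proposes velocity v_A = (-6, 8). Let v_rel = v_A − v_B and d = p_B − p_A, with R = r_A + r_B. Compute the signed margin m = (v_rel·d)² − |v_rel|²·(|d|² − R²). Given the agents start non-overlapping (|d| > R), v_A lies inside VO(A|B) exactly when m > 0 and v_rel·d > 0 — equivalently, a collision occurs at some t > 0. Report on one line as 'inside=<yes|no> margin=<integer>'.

d = (-12, 14),  |d|² = 340;  R = 7+5 = 12,  c = 340−12² = 196
v_rel = (2, 11),  |v_rel|² = 125;  v_rel·d = (2)·(-12) + (11)·(14) = 130
125·t² − 260·t + 196 = 0  ⇒  m = 130² − 125·196 = -7600
m = -7600 < 0,  v_rel·d = 130 > 0  ⇒  outside

inside=no margin=-7600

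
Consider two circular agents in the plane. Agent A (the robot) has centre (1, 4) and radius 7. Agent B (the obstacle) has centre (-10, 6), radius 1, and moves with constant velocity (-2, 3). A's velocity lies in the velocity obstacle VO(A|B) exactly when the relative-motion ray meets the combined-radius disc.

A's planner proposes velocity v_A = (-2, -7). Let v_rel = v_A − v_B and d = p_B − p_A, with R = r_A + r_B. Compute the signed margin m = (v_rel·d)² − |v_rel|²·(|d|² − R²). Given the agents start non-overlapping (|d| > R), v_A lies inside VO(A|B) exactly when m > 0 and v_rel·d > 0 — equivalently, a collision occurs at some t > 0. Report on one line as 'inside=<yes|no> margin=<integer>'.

d = (-11, 2),  |d|² = 125;  R = 7+1 = 8,  c = 125−8² = 61
v_rel = (0, -10),  |v_rel|² = 100;  v_rel·d = (0)·(-11) + (-10)·(2) = -20
100·t² + 40·t + 61 = 0  ⇒  m = (-20)² − 100·61 = -5700
m = -5700 < 0,  v_rel·d = -20 < 0  ⇒  outside

inside=no margin=-5700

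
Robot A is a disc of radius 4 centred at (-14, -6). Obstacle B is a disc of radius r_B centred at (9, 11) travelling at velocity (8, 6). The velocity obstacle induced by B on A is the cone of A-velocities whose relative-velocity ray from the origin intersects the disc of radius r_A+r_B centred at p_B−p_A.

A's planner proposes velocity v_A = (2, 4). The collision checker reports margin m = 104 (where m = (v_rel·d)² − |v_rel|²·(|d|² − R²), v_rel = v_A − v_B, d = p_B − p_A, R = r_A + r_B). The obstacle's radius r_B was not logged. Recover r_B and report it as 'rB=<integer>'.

m = 104
d = (23, 17);  v_rel = (-6, -2),  |v_rel|² = 40
v_rel×d = (-6)·(17) − (-2)·(23) = -56
since m = R²·40 − (-56)²:  R² = (3136 + 104) / 40 = 81
R = √81 = 9  ⇒  r_B = 9 − 4 = 5

rB=5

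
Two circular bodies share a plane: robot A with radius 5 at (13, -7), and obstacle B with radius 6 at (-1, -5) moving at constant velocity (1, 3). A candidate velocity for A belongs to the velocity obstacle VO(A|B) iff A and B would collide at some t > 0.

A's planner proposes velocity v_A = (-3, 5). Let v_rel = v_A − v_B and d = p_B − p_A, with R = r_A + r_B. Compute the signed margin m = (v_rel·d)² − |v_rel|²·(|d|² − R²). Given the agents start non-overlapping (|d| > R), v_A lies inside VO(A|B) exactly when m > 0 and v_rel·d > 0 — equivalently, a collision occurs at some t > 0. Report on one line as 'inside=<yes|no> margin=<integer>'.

d = (-14, 2),  |d|² = 200;  R = 5+6 = 11,  c = 200−11² = 79
v_rel = (-4, 2),  |v_rel|² = 20;  v_rel·d = (-4)·(-14) + (2)·(2) = 60
20·t² − 120·t + 79 = 0  ⇒  m = 60² − 20·79 = 2020
m = 2020 > 0,  v_rel·d = 60 > 0  ⇒  inside

inside=yes margin=2020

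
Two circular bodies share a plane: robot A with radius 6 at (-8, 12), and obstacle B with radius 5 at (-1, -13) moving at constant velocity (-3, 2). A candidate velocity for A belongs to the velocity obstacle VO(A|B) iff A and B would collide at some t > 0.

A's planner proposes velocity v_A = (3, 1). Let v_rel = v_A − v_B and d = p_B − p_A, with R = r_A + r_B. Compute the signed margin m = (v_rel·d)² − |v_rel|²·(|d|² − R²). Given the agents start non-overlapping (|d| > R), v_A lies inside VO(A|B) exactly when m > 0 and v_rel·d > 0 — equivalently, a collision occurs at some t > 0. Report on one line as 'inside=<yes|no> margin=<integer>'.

d = (7, -25),  |d|² = 674;  R = 6+5 = 11,  c = 674−11² = 553
v_rel = (6, -1),  |v_rel|² = 37;  v_rel·d = (6)·(7) + (-1)·(-25) = 67
37·t² − 134·t + 553 = 0  ⇒  m = 67² − 37·553 = -15972
m = -15972 < 0,  v_rel·d = 67 > 0  ⇒  outside

inside=no margin=-15972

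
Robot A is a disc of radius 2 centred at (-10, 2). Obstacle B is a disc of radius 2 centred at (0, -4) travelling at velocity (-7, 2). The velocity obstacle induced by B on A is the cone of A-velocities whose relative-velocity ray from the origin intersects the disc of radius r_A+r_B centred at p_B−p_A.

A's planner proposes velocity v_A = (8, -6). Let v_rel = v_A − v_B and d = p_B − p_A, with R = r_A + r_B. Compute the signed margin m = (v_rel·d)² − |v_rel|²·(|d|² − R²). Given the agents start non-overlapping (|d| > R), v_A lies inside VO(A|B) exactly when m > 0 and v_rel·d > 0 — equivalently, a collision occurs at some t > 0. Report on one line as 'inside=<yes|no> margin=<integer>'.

d = (10, -6),  |d|² = 136;  R = 2+2 = 4,  c = 136−4² = 120
v_rel = (15, -8),  |v_rel|² = 289;  v_rel·d = (15)·(10) + (-8)·(-6) = 198
289·t² − 396·t + 120 = 0  ⇒  m = 198² − 289·120 = 4524
m = 4524 > 0,  v_rel·d = 198 > 0  ⇒  inside

inside=yes margin=4524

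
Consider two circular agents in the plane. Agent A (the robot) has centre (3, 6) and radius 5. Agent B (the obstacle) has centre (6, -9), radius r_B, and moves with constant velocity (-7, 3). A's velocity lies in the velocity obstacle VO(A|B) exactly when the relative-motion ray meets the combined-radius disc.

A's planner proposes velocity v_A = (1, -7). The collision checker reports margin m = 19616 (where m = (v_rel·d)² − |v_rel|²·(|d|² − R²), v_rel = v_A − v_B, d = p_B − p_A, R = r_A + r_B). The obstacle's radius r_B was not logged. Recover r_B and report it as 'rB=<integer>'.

m = 19616
d = (3, -15);  v_rel = (8, -10),  |v_rel|² = 164
v_rel×d = (8)·(-15) − (-10)·(3) = -90
since m = R²·164 − (-90)²:  R² = (8100 + 19616) / 164 = 169
R = √169 = 13  ⇒  r_B = 13 − 5 = 8

rB=8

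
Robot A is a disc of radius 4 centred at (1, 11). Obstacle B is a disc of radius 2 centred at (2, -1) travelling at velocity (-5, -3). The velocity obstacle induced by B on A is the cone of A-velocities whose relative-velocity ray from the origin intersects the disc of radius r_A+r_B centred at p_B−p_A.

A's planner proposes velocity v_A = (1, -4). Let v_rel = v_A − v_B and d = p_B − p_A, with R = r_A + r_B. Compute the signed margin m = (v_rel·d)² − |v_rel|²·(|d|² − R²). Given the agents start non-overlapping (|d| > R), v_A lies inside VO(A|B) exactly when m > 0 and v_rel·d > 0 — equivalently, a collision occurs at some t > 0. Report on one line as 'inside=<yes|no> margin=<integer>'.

d = (1, -12),  |d|² = 145;  R = 4+2 = 6,  c = 145−6² = 109
v_rel = (6, -1),  |v_rel|² = 37;  v_rel·d = (6)·(1) + (-1)·(-12) = 18
37·t² − 36·t + 109 = 0  ⇒  m = 18² − 37·109 = -3709
m = -3709 < 0,  v_rel·d = 18 > 0  ⇒  outside

inside=no margin=-3709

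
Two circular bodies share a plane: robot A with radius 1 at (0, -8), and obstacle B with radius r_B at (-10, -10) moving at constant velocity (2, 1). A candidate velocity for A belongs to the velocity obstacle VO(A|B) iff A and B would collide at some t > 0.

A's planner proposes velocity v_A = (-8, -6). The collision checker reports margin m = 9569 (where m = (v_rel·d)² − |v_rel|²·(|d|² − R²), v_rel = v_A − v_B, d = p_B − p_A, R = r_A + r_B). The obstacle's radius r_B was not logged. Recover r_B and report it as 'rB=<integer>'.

m = 9569
d = (-10, -2);  v_rel = (-10, -7),  |v_rel|² = 149
v_rel×d = (-10)·(-2) − (-7)·(-10) = -50
since m = R²·149 − (-50)²:  R² = (2500 + 9569) / 149 = 81
R = √81 = 9  ⇒  r_B = 9 − 1 = 8

rB=8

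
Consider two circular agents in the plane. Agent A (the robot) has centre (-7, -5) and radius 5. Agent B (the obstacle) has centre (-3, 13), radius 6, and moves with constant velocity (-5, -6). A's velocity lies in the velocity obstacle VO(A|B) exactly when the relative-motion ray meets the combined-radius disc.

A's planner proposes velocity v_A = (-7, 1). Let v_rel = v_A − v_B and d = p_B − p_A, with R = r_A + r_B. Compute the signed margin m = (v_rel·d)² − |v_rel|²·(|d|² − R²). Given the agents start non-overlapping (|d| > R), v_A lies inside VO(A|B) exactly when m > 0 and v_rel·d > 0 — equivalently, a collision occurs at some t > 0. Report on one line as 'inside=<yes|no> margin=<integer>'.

d = (4, 18),  |d|² = 340;  R = 5+6 = 11,  c = 340−11² = 219
v_rel = (-2, 7),  |v_rel|² = 53;  v_rel·d = (-2)·(4) + (7)·(18) = 118
53·t² − 236·t + 219 = 0  ⇒  m = 118² − 53·219 = 2317
m = 2317 > 0,  v_rel·d = 118 > 0  ⇒  inside

inside=yes margin=2317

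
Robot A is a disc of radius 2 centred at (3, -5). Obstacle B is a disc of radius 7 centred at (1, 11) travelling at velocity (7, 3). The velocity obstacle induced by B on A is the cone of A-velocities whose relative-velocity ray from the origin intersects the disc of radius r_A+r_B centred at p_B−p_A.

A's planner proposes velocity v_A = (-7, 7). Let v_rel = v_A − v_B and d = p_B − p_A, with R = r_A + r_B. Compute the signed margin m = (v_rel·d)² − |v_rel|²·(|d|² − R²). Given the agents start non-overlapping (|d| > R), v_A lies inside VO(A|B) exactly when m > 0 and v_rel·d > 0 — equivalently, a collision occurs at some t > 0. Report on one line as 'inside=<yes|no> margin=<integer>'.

d = (-2, 16),  |d|² = 260;  R = 2+7 = 9,  c = 260−9² = 179
v_rel = (-14, 4),  |v_rel|² = 212;  v_rel·d = (-14)·(-2) + (4)·(16) = 92
212·t² − 184·t + 179 = 0  ⇒  m = 92² − 212·179 = -29484
m = -29484 < 0,  v_rel·d = 92 > 0  ⇒  outside

inside=no margin=-29484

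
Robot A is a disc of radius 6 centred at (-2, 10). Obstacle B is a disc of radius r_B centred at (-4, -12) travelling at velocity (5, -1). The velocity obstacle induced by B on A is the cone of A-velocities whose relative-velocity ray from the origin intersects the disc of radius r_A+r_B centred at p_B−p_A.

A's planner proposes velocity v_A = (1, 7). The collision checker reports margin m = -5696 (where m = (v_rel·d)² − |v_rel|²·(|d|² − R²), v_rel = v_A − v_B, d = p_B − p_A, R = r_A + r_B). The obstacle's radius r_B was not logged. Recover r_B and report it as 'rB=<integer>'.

m = -5696
d = (-2, -22);  v_rel = (-4, 8),  |v_rel|² = 80
v_rel×d = (-4)·(-22) − (8)·(-2) = 104
since m = R²·80 − 104²:  R² = (10816 + -5696) / 80 = 64
R = √64 = 8  ⇒  r_B = 8 − 6 = 2

rB=2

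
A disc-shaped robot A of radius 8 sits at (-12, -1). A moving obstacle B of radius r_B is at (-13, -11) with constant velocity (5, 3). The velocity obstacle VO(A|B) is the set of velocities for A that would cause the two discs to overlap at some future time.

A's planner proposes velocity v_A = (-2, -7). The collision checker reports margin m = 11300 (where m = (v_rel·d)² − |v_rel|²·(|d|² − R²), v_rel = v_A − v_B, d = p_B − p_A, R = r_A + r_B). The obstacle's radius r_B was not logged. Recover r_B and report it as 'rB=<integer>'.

m = 11300
d = (-1, -10);  v_rel = (-7, -10),  |v_rel|² = 149
v_rel×d = (-7)·(-10) − (-10)·(-1) = 60
since m = R²·149 − 60²:  R² = (3600 + 11300) / 149 = 100
R = √100 = 10  ⇒  r_B = 10 − 8 = 2

rB=2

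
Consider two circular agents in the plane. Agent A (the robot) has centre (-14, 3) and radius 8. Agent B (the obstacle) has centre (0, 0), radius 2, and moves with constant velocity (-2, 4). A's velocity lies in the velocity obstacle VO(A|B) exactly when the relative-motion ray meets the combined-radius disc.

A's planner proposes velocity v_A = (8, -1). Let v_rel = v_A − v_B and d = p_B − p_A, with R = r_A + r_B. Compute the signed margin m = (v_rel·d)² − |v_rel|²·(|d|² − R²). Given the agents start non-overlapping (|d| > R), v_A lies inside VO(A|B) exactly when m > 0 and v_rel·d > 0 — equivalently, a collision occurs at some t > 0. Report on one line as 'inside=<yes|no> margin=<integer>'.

d = (14, -3),  |d|² = 205;  R = 8+2 = 10,  c = 205−10² = 105
v_rel = (10, -5),  |v_rel|² = 125;  v_rel·d = (10)·(14) + (-5)·(-3) = 155
125·t² − 310·t + 105 = 0  ⇒  m = 155² − 125·105 = 10900
m = 10900 > 0,  v_rel·d = 155 > 0  ⇒  inside

inside=yes margin=10900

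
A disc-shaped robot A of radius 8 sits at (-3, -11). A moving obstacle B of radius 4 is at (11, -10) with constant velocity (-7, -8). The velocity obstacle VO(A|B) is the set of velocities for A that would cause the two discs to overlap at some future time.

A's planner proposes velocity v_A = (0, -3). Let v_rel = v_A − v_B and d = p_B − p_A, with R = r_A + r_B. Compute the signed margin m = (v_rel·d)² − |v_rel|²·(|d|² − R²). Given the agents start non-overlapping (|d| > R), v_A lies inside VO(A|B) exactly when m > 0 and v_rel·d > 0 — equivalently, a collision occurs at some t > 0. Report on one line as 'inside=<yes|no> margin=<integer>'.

d = (14, 1),  |d|² = 197;  R = 8+4 = 12,  c = 197−12² = 53
v_rel = (7, 5),  |v_rel|² = 74;  v_rel·d = (7)·(14) + (5)·(1) = 103
74·t² − 206·t + 53 = 0  ⇒  m = 103² − 74·53 = 6687
m = 6687 > 0,  v_rel·d = 103 > 0  ⇒  inside

inside=yes margin=6687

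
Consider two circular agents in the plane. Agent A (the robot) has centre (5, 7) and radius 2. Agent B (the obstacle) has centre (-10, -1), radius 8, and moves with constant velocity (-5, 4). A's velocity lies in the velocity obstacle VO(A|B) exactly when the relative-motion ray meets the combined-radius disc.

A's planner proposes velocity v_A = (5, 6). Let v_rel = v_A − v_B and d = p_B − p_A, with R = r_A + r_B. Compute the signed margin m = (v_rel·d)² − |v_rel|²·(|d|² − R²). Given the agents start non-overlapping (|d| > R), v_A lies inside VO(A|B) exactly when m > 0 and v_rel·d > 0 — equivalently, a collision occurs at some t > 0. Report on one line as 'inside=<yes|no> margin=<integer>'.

d = (-15, -8),  |d|² = 289;  R = 2+8 = 10,  c = 289−10² = 189
v_rel = (10, 2),  |v_rel|² = 104;  v_rel·d = (10)·(-15) + (2)·(-8) = -166
104·t² + 332·t + 189 = 0  ⇒  m = (-166)² − 104·189 = 7900
m = 7900 > 0,  v_rel·d = -166 < 0  ⇒  outside

inside=no margin=7900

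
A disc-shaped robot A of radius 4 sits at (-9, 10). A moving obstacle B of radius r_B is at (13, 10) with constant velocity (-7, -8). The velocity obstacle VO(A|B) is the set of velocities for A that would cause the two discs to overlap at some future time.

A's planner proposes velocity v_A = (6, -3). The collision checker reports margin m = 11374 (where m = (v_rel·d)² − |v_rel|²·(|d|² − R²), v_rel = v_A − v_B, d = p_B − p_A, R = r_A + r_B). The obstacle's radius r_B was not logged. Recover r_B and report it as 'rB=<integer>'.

m = 11374
d = (22, 0);  v_rel = (13, 5),  |v_rel|² = 194
v_rel×d = (13)·(0) − (5)·(22) = -110
since m = R²·194 − (-110)²:  R² = (12100 + 11374) / 194 = 121
R = √121 = 11  ⇒  r_B = 11 − 4 = 7

rB=7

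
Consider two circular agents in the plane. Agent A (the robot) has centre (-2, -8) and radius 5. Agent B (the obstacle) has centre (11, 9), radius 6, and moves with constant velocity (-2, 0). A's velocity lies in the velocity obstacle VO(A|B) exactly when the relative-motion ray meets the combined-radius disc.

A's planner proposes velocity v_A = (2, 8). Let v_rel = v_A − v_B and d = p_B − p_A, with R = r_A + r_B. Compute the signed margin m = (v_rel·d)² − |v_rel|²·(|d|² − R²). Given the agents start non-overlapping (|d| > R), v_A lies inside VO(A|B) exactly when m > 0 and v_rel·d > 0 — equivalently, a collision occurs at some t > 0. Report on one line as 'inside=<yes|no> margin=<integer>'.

d = (13, 17),  |d|² = 458;  R = 5+6 = 11,  c = 458−11² = 337
v_rel = (4, 8),  |v_rel|² = 80;  v_rel·d = (4)·(13) + (8)·(17) = 188
80·t² − 376·t + 337 = 0  ⇒  m = 188² − 80·337 = 8384
m = 8384 > 0,  v_rel·d = 188 > 0  ⇒  inside

inside=yes margin=8384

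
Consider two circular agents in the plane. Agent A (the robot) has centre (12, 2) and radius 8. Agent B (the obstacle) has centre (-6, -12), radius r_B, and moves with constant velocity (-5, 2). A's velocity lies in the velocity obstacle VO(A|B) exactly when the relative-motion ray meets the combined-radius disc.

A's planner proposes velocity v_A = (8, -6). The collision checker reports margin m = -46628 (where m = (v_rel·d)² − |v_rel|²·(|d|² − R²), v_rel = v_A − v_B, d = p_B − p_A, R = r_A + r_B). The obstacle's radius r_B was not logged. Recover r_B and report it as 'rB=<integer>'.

m = -46628
d = (-18, -14);  v_rel = (13, -8),  |v_rel|² = 233
v_rel×d = (13)·(-14) − (-8)·(-18) = -326
since m = R²·233 − (-326)²:  R² = (106276 + -46628) / 233 = 256
R = √256 = 16  ⇒  r_B = 16 − 8 = 8

rB=8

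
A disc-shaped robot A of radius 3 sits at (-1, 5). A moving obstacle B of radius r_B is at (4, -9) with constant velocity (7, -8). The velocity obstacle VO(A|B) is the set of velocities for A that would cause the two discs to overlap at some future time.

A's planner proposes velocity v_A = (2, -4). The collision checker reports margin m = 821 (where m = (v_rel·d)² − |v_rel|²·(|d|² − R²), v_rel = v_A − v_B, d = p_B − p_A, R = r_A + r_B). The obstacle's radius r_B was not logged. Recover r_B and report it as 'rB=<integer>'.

m = 821
d = (5, -14);  v_rel = (-5, 4),  |v_rel|² = 41
v_rel×d = (-5)·(-14) − (4)·(5) = 50
since m = R²·41 − 50²:  R² = (2500 + 821) / 41 = 81
R = √81 = 9  ⇒  r_B = 9 − 3 = 6

rB=6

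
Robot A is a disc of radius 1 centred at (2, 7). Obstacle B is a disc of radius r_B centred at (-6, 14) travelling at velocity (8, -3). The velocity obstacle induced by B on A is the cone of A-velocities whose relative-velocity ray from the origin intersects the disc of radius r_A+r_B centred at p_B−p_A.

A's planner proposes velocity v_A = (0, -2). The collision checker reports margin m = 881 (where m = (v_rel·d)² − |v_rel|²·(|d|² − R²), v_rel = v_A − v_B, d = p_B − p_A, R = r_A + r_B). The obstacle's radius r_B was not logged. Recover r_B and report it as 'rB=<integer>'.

m = 881
d = (-8, 7);  v_rel = (-8, 1),  |v_rel|² = 65
v_rel×d = (-8)·(7) − (1)·(-8) = -48
since m = R²·65 − (-48)²:  R² = (2304 + 881) / 65 = 49
R = √49 = 7  ⇒  r_B = 7 − 1 = 6

rB=6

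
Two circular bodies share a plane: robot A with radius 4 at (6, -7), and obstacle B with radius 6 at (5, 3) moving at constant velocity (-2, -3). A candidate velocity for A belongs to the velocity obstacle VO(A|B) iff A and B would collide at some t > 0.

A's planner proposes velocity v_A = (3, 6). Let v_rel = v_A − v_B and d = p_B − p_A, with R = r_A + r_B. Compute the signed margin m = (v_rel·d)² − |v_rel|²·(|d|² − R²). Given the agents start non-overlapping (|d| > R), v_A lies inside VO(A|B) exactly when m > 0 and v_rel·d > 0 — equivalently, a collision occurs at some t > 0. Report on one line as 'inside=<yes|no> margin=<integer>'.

d = (-1, 10),  |d|² = 101;  R = 4+6 = 10,  c = 101−10² = 1
v_rel = (5, 9),  |v_rel|² = 106;  v_rel·d = (5)·(-1) + (9)·(10) = 85
106·t² − 170·t + 1 = 0  ⇒  m = 85² − 106·1 = 7119
m = 7119 > 0,  v_rel·d = 85 > 0  ⇒  inside

inside=yes margin=7119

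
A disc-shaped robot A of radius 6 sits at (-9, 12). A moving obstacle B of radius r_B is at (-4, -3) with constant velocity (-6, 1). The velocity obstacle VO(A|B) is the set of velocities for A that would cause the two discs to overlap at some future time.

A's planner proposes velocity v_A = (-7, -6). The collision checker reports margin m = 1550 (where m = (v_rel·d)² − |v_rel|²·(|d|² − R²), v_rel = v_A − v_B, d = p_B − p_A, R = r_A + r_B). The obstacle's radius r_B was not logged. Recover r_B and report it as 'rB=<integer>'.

m = 1550
d = (5, -15);  v_rel = (-1, -7),  |v_rel|² = 50
v_rel×d = (-1)·(-15) − (-7)·(5) = 50
since m = R²·50 − 50²:  R² = (2500 + 1550) / 50 = 81
R = √81 = 9  ⇒  r_B = 9 − 6 = 3

rB=3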